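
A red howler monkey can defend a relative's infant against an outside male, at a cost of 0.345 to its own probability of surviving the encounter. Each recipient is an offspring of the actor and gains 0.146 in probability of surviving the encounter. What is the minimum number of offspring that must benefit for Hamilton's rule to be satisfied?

5

r to an offspring = 0.5 (one parent–offspring link: r = (1/2)^1 = 1/2).
Hamilton's rule: n·r·B > C  ⇒  n > C/(r·B) = 0.345/(0.5·0.146) = 4.726.
The smallest integer exceeding 4.726 is 5.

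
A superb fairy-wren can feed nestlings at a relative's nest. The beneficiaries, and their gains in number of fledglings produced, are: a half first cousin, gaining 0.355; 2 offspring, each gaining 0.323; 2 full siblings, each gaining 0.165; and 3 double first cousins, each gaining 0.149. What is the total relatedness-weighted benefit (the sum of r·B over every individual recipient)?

0.6219375

r to a half first cousin = 1/16 (half first cousins share one grandparent — one path of length 4: r = (1/2)^4 = 1/16).
r to an offspring = 0.5 (one parent–offspring link: r = (1/2)^1 = 1/2).
r to a full sibling = 0.5 (full sibs share both parents — two paths of length 2: r = 2·(1/2)^2 = 1/2).
r to a double first cousin = 1/4 (double first cousins share both grandparent pairs — four paths of length 4: r = 4·(1/2)^4 = 1/4).
Summing one r·B term per recipient: 1·0.0625·0.355 + 2·0.5·0.323 + 2·0.5·0.165 + 3·0.25·0.149 = 0.6219375.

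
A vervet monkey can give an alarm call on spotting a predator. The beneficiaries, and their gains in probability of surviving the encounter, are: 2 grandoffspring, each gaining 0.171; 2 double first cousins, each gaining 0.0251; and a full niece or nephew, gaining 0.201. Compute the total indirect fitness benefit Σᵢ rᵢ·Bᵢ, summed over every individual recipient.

r to a grandoffspring = 0.25 (two parent–offspring links: r = (1/2)^2 = 1/4).
r to a double first cousin = 0.25 (double first cousins share both grandparent pairs — four paths of length 4: r = 4·(1/2)^4 = 1/4).
r to a full niece or nephew = 1/4 (full aunt/uncle↔niece/nephew: two paths of length 3 through the shared grandparent pair: r = 2·(1/2)^3 = 1/4).
Summing one r·B term per recipient: 2·0.25·0.171 + 2·0.25·0.0251 + 1·0.25·0.201 = 0.1483.

0.1483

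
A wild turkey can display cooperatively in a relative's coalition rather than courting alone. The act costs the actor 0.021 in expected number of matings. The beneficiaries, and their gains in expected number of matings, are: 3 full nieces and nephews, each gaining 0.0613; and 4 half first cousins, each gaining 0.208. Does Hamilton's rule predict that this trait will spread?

Hamilton's rule: the trait is favored when the sum of r·B over every recipient exceeds the actor's cost C.
r to a full niece or nephew = 1/4 (full aunt/uncle↔niece/nephew: two paths of length 3 through the shared grandparent pair: r = 2·(1/2)^3 = 1/4).
r to a half first cousin = 1/16 (half first cousins share one grandparent — one path of length 4: r = (1/2)^4 = 1/16).
Summing one r·B term per recipient: 3·0.25·0.0613 + 4·0.0625·0.208 = 0.097975.
0.097975 > 0.021: the indirect benefit exceeds the cost.

Yes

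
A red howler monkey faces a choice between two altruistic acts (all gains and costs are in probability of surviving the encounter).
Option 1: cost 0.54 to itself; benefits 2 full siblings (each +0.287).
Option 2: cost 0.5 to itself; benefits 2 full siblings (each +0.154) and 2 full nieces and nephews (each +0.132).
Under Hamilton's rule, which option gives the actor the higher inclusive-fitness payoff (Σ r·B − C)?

Option 1

Option 1: r to a full sibling = 0.5.
Option 1: Σ r·B − C = (2·0.5·0.287) − 0.54 = -0.253.
Option 2: r to a full sibling = 0.5.
Option 2: r to a full niece or nephew = 0.25.
Option 2: Σ r·B − C = (2·0.5·0.154 + 2·0.25·0.132) − 0.5 = -0.28.
Option 1 has the higher net inclusive-fitness payoff.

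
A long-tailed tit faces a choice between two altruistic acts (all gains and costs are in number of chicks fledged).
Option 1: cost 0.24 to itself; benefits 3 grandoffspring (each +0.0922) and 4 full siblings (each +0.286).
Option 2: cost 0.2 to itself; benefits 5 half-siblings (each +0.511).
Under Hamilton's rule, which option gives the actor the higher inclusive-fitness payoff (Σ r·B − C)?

Option 2

Option 1: r to a grandoffspring = 0.25.
Option 1: r to a full sibling = 0.5.
Option 1: Σ r·B − C = (3·0.25·0.0922 + 4·0.5·0.286) − 0.24 = 0.40115.
Option 2: r to a half-sibling = 0.25.
Option 2: Σ r·B − C = (5·0.25·0.511) − 0.2 = 0.43875.
Option 2 has the higher net inclusive-fitness payoff.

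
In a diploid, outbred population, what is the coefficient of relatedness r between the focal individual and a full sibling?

Each parent–offspring link contributes a factor of 1/2, and independent paths through distinct common ancestors add.
Full sibs share both parents — two paths of length 2: r = 2·(1/2)^2 = 1/2.

0.5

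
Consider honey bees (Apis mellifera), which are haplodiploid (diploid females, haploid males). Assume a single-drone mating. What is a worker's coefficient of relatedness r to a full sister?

Haplodiploid full sisters inherit their father's entire haploid genome identically (contributing 1/2) and on average half of their mother's contribution (1/2 · 1/2 = 1/4); r = 1/2 + 1/4 = 3/4.

0.75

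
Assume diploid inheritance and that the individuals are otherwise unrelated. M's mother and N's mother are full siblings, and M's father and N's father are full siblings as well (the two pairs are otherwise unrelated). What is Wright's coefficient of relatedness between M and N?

Wright's path rule: contributions from independent ancestry routes add.
M and N are related in two ways: first cousins through their mothers (r = 1/8) and first cousins through their fathers (r = 1/8) — i.e. double first cousins.
r = 1/8 + 1/8 = 1/4 = 0.25.

0.25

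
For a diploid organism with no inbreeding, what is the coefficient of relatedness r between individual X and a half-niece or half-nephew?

0.125

Each parent–offspring link contributes a factor of 1/2, and independent paths through distinct common ancestors add.
Half-aunt/uncle↔niece/nephew: one path of length 3: r = (1/2)^3 = 1/8.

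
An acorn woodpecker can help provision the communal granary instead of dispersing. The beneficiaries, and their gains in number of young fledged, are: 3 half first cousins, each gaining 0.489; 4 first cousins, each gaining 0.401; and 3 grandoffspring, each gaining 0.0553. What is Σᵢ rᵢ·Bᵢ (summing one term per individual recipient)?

r to a half first cousin = 0.0625 (half first cousins share one grandparent — one path of length 4: r = (1/2)^4 = 1/16).
r to a first cousin = 1/8 (first cousins share one grandparent pair — two paths of length 4: r = 2·(1/2)^4 = 1/8).
r to a grandoffspring = 0.25 (two parent–offspring links: r = (1/2)^2 = 1/4).
Summing one r·B term per recipient: 3·0.0625·0.489 + 4·0.125·0.401 + 3·0.25·0.0553 = 0.3336625.

0.3336625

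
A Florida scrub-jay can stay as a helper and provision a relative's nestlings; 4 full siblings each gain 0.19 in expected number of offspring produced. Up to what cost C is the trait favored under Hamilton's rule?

0.38

r to a full sibling = 1/2 (full sibs share both parents — two paths of length 2: r = 2·(1/2)^2 = 1/2).
Hamilton's rule: n·r·B > C, so the trait is favored while C < n·r·B = 4·0.5·0.19 = 0.38.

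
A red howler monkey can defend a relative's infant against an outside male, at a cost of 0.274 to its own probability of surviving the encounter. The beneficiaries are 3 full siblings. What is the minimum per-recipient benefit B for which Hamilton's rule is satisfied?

r to a full sibling = 1/2 (full sibs share both parents — two paths of length 2: r = 2·(1/2)^2 = 1/2).
Hamilton's rule with n recipients of equal r: n·r·B > C, so B > C/(n·r) = 0.274/(3·0.5) = 0.1827.

0.1827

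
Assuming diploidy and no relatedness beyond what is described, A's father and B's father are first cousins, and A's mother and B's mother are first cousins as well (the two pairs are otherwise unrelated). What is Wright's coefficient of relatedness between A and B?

0.0625

Wright's path rule: contributions from independent ancestry routes add.
A and B are related in two ways: second cousins through their fathers (r = 1/32) and second cousins through their mothers (r = 1/32).
r = 1/32 + 1/32 = 0.0625.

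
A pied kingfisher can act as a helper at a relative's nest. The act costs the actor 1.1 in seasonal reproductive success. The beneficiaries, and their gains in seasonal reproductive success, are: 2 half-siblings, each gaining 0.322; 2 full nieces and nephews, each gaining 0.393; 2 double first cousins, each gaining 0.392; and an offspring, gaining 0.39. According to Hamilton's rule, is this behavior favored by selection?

No

Hamilton's rule: the trait is favored when the sum of r·B over every recipient exceeds the actor's cost C.
r to a half-sibling = 0.25 (half-sibs share one parent — one path of length 2: r = (1/2)^2 = 1/4).
r to a full niece or nephew = 1/4 (full aunt/uncle↔niece/nephew: two paths of length 3 through the shared grandparent pair: r = 2·(1/2)^3 = 1/4).
r to a double first cousin = 1/4 (double first cousins share both grandparent pairs — four paths of length 4: r = 4·(1/2)^4 = 1/4).
r to an offspring = 1/2 (one parent–offspring link: r = (1/2)^1 = 1/2).
Summing one r·B term per recipient: 2·0.25·0.322 + 2·0.25·0.393 + 2·0.25·0.392 + 1·0.5·0.39 = 0.7485.
0.7485 < 1.1: the indirect benefit is less than the cost.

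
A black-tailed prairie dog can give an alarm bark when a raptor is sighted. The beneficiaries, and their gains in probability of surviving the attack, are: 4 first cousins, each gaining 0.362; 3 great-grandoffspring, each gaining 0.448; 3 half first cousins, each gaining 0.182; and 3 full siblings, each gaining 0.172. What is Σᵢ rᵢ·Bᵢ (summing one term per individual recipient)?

r to a first cousin = 0.125 (first cousins share one grandparent pair — two paths of length 4: r = 2·(1/2)^4 = 1/8).
r to a great-grandoffspring = 0.125 (three parent–offspring links: r = (1/2)^3 = 1/8).
r to a half first cousin = 0.0625 (half first cousins share one grandparent — one path of length 4: r = (1/2)^4 = 1/16).
r to a full sibling = 1/2 (full sibs share both parents — two paths of length 2: r = 2·(1/2)^2 = 1/2).
Summing one r·B term per recipient: 4·0.125·0.362 + 3·0.125·0.448 + 3·0.0625·0.182 + 3·0.5·0.172 = 0.641125.

0.641125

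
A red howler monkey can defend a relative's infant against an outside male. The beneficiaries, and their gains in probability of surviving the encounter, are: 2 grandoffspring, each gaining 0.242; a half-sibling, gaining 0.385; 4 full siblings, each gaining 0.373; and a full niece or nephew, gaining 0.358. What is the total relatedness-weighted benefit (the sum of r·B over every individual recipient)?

r to a grandoffspring = 1/4 (two parent–offspring links: r = (1/2)^2 = 1/4).
r to a half-sibling = 0.25 (half-sibs share one parent — one path of length 2: r = (1/2)^2 = 1/4).
r to a full sibling = 0.5 (full sibs share both parents — two paths of length 2: r = 2·(1/2)^2 = 1/2).
r to a full niece or nephew = 1/4 (full aunt/uncle↔niece/nephew: two paths of length 3 through the shared grandparent pair: r = 2·(1/2)^3 = 1/4).
Summing one r·B term per recipient: 2·0.25·0.242 + 1·0.25·0.385 + 4·0.5·0.373 + 1·0.25·0.358 = 1.05275.

1.05275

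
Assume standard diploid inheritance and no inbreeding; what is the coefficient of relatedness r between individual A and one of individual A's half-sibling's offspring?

Each parent–offspring link contributes a factor of 1/2, and independent paths through distinct common ancestors add.
Half-aunt/uncle↔niece/nephew: one path of length 3: r = (1/2)^3 = 1/8.

0.125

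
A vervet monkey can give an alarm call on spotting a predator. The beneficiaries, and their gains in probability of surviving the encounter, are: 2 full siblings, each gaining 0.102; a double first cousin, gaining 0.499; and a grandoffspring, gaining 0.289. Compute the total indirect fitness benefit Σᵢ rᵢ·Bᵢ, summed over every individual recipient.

0.299

r to a full sibling = 0.5 (full sibs share both parents — two paths of length 2: r = 2·(1/2)^2 = 1/2).
r to a double first cousin = 0.25 (double first cousins share both grandparent pairs — four paths of length 4: r = 4·(1/2)^4 = 1/4).
r to a grandoffspring = 1/4 (two parent–offspring links: r = (1/2)^2 = 1/4).
Summing one r·B term per recipient: 2·0.5·0.102 + 1·0.25·0.499 + 1·0.25·0.289 = 0.299.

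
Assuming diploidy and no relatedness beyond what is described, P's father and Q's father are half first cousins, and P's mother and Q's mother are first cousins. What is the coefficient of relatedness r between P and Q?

0.046875

Independent pedigree routes through distinct common ancestors add.
P and Q are related in two ways: half second cousins through their fathers (r = 1/64) and second cousins through their mothers (r = 1/32).
r = 1/64 + 1/32 = 0.046875.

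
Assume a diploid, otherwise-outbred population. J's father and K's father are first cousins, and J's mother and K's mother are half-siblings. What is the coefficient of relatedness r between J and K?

Independent pedigree routes through distinct common ancestors add.
J and K are related in two ways: second cousins through their fathers (r = 1/32) and half first cousins through their mothers (r = 1/16).
r = 1/32 + 1/16 = 3/32 = 0.09375.

0.09375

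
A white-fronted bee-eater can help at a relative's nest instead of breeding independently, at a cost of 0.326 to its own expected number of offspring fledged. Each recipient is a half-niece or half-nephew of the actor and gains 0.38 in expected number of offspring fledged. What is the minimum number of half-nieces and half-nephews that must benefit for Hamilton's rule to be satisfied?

r to a half-niece or half-nephew = 0.125 (half-aunt/uncle↔niece/nephew: one path of length 3: r = (1/2)^3 = 1/8).
Hamilton's rule: n·r·B > C  ⇒  n > C/(r·B) = 0.326/(0.125·0.38) = 6.863.
The smallest integer exceeding 6.863 is 7.

7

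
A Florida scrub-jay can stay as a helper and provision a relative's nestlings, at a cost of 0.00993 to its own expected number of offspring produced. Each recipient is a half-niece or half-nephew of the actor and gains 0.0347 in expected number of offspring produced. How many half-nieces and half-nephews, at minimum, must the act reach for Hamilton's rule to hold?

3

r to a half-niece or half-nephew = 1/8 (half-aunt/uncle↔niece/nephew: one path of length 3: r = (1/2)^3 = 1/8).
Hamilton's rule: n·r·B > C  ⇒  n > C/(r·B) = 0.00993/(0.125·0.0347) = 2.289.
The smallest integer exceeding 2.289 is 3.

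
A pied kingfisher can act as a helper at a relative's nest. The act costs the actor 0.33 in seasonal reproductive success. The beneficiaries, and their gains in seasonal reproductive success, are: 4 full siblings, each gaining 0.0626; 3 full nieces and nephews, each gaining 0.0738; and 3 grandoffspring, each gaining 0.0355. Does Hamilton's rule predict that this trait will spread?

Hamilton's rule: the trait is favored when the sum of r·B over every recipient exceeds the actor's cost C.
r to a full sibling = 1/2 (full sibs share both parents — two paths of length 2: r = 2·(1/2)^2 = 1/2).
r to a full niece or nephew = 1/4 (full aunt/uncle↔niece/nephew: two paths of length 3 through the shared grandparent pair: r = 2·(1/2)^3 = 1/4).
r to a grandoffspring = 1/4 (two parent–offspring links: r = (1/2)^2 = 1/4).
Summing one r·B term per recipient: 4·0.5·0.0626 + 3·0.25·0.0738 + 3·0.25·0.0355 = 0.207175.
0.207175 < 0.33: the indirect benefit is less than the cost.

No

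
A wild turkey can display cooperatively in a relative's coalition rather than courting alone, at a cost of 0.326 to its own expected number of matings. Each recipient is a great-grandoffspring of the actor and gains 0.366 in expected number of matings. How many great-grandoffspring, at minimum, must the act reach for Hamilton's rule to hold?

8

r to a great-grandoffspring = 1/8 (three parent–offspring links: r = (1/2)^3 = 1/8).
Hamilton's rule: n·r·B > C  ⇒  n > C/(r·B) = 0.326/(0.125·0.366) = 7.126.
The smallest integer exceeding 7.126 is 8.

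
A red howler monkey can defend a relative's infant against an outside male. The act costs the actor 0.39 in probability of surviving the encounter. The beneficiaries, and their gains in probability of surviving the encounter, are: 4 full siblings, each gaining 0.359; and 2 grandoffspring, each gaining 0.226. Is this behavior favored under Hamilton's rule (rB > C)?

Yes

Hamilton's rule: the trait is favored when the sum of r·B over every recipient exceeds the actor's cost C.
r to a full sibling = 1/2 (full sibs share both parents — two paths of length 2: r = 2·(1/2)^2 = 1/2).
r to a grandoffspring = 0.25 (two parent–offspring links: r = (1/2)^2 = 1/4).
Summing one r·B term per recipient: 4·0.5·0.359 + 2·0.25·0.226 = 0.831.
0.831 > 0.39: the indirect benefit exceeds the cost.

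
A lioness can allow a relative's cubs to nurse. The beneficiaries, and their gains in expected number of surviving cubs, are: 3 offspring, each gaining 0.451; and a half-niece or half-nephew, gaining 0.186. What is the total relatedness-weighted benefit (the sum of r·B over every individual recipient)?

0.69975

r to an offspring = 1/2 (one parent–offspring link: r = (1/2)^1 = 1/2).
r to a half-niece or half-nephew = 1/8 (half-aunt/uncle↔niece/nephew: one path of length 3: r = (1/2)^3 = 1/8).
Summing one r·B term per recipient: 3·0.5·0.451 + 1·0.125·0.186 = 0.69975.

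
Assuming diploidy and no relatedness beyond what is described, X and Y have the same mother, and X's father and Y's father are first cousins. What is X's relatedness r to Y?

0.28125

With two independent routes of shared ancestry, r is the sum of the two contributions.
X and Y are related in two ways: half-sibs through their shared mother (r = 1/4) and second cousins through their fathers (r = 1/32).
r = 1/4 + 1/32 = 0.28125.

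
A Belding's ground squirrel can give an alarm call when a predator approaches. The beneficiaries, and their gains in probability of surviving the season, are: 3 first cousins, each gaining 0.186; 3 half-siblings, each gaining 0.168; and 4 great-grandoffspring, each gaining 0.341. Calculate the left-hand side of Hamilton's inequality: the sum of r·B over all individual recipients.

0.36625

r to a first cousin = 0.125 (first cousins share one grandparent pair — two paths of length 4: r = 2·(1/2)^4 = 1/8).
r to a half-sibling = 0.25 (half-sibs share one parent — one path of length 2: r = (1/2)^2 = 1/4).
r to a great-grandoffspring = 1/8 (three parent–offspring links: r = (1/2)^3 = 1/8).
Summing one r·B term per recipient: 3·0.125·0.186 + 3·0.25·0.168 + 4·0.125·0.341 = 0.36625.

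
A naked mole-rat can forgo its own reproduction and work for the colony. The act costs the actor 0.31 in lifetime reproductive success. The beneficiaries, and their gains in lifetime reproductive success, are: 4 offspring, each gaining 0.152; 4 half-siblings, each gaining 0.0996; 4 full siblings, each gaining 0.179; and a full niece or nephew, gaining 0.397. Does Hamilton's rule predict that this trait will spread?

Hamilton's rule: the trait is favored when the sum of r·B over every recipient exceeds the actor's cost C.
r to an offspring = 1/2 (one parent–offspring link: r = (1/2)^1 = 1/2).
r to a half-sibling = 0.25 (half-sibs share one parent — one path of length 2: r = (1/2)^2 = 1/4).
r to a full sibling = 0.5 (full sibs share both parents — two paths of length 2: r = 2·(1/2)^2 = 1/2).
r to a full niece or nephew = 0.25 (full aunt/uncle↔niece/nephew: two paths of length 3 through the shared grandparent pair: r = 2·(1/2)^3 = 1/4).
Summing one r·B term per recipient: 4·0.5·0.152 + 4·0.25·0.0996 + 4·0.5·0.179 + 1·0.25·0.397 = 0.86085.
0.86085 > 0.31: the indirect benefit exceeds the cost.

Yes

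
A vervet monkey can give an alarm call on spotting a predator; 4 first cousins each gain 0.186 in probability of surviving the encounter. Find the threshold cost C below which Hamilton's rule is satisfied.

r to a first cousin = 0.125 (first cousins share one grandparent pair — two paths of length 4: r = 2·(1/2)^4 = 1/8).
Hamilton's rule: n·r·B > C, so the trait is favored while C < n·r·B = 4·0.125·0.186 = 0.093.

0.093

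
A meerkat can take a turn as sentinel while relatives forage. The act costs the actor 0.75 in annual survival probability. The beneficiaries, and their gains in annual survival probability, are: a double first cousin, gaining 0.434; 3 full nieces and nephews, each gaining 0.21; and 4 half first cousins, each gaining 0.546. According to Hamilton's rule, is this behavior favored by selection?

No

Hamilton's rule: the trait is favored when the sum of r·B over every recipient exceeds the actor's cost C.
r to a double first cousin = 1/4 (double first cousins share both grandparent pairs — four paths of length 4: r = 4·(1/2)^4 = 1/4).
r to a full niece or nephew = 0.25 (full aunt/uncle↔niece/nephew: two paths of length 3 through the shared grandparent pair: r = 2·(1/2)^3 = 1/4).
r to a half first cousin = 1/16 (half first cousins share one grandparent — one path of length 4: r = (1/2)^4 = 1/16).
Summing one r·B term per recipient: 1·0.25·0.434 + 3·0.25·0.21 + 4·0.0625·0.546 = 0.4025.
0.4025 < 0.75: the indirect benefit is less than the cost.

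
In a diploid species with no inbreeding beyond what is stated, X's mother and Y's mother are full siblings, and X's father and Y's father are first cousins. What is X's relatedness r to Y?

Independent pedigree routes through distinct common ancestors add.
X and Y are related in two ways: first cousins through their mothers (r = 1/8) and second cousins through their fathers (r = 1/32).
r = 1/8 + 1/32 = 0.15625.

0.15625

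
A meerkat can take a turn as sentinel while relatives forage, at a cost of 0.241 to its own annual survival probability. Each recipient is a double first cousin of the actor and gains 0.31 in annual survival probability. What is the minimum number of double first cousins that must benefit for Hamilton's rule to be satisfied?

r to a double first cousin = 0.25 (double first cousins share both grandparent pairs — four paths of length 4: r = 4·(1/2)^4 = 1/4).
Hamilton's rule: n·r·B > C  ⇒  n > C/(r·B) = 0.241/(0.25·0.31) = 3.11.
The smallest integer exceeding 3.11 is 4.

4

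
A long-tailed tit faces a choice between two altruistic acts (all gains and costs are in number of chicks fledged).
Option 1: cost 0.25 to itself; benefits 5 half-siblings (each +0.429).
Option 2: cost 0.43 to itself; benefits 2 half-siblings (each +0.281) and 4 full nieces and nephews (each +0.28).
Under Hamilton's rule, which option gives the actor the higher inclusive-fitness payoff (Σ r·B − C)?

Option 1

Option 1: r to a half-sibling = 0.25.
Option 1: Σ r·B − C = (5·0.25·0.429) − 0.25 = 0.28625.
Option 2: r to a half-sibling = 0.25.
Option 2: r to a full niece or nephew = 0.25.
Option 2: Σ r·B − C = (2·0.25·0.281 + 4·0.25·0.28) − 0.43 = -0.0095.
Option 1 has the higher net inclusive-fitness payoff.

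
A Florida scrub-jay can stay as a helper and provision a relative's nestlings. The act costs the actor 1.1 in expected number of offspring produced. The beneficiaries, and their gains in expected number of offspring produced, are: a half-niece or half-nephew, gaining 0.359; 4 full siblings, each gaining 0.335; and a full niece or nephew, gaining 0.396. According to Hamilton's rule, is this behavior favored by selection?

Hamilton's rule: the trait is favored when the sum of r·B over every recipient exceeds the actor's cost C.
r to a half-niece or half-nephew = 0.125 (half-aunt/uncle↔niece/nephew: one path of length 3: r = (1/2)^3 = 1/8).
r to a full sibling = 0.5 (full sibs share both parents — two paths of length 2: r = 2·(1/2)^2 = 1/2).
r to a full niece or nephew = 0.25 (full aunt/uncle↔niece/nephew: two paths of length 3 through the shared grandparent pair: r = 2·(1/2)^3 = 1/4).
Summing one r·B term per recipient: 1·0.125·0.359 + 4·0.5·0.335 + 1·0.25·0.396 = 0.813875.
0.813875 < 1.1: the indirect benefit is less than the cost.

No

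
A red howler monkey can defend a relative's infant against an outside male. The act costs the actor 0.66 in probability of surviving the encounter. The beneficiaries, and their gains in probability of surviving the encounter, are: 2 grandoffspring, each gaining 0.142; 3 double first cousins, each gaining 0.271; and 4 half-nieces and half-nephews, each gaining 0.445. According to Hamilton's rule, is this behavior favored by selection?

Hamilton's rule: the trait is favored when the sum of r·B over every recipient exceeds the actor's cost C.
r to a grandoffspring = 0.25 (two parent–offspring links: r = (1/2)^2 = 1/4).
r to a double first cousin = 1/4 (double first cousins share both grandparent pairs — four paths of length 4: r = 4·(1/2)^4 = 1/4).
r to a half-niece or half-nephew = 1/8 (half-aunt/uncle↔niece/nephew: one path of length 3: r = (1/2)^3 = 1/8).
Summing one r·B term per recipient: 2·0.25·0.142 + 3·0.25·0.271 + 4·0.125·0.445 = 0.49675.
0.49675 < 0.66: the indirect benefit is less than the cost.

No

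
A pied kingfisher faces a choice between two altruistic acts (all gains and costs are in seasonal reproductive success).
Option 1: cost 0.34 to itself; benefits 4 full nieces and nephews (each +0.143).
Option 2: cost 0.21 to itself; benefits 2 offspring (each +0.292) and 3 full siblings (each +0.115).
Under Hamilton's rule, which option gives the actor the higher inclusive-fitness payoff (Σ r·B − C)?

Option 2

Option 1: r to a full niece or nephew = 0.25.
Option 1: Σ r·B − C = (4·0.25·0.143) − 0.34 = -0.197.
Option 2: r to an offspring = 0.5.
Option 2: r to a full sibling = 0.5.
Option 2: Σ r·B − C = (2·0.5·0.292 + 3·0.5·0.115) − 0.21 = 0.2545.
Option 2 has the higher net inclusive-fitness payoff.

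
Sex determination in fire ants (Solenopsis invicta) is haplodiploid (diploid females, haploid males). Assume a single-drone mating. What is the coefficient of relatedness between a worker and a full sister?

0.75

Haplodiploid full sisters inherit their father's entire haploid genome identically (contributing 1/2) and on average half of their mother's contribution (1/2 · 1/2 = 1/4); r = 1/2 + 1/4 = 3/4.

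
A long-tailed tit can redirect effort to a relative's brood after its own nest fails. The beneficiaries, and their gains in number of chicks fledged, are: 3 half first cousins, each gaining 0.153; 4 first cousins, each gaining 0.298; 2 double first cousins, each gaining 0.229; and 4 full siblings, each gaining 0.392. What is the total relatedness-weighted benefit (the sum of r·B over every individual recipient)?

1.0761875

r to a half first cousin = 0.0625 (half first cousins share one grandparent — one path of length 4: r = (1/2)^4 = 1/16).
r to a first cousin = 0.125 (first cousins share one grandparent pair — two paths of length 4: r = 2·(1/2)^4 = 1/8).
r to a double first cousin = 0.25 (double first cousins share both grandparent pairs — four paths of length 4: r = 4·(1/2)^4 = 1/4).
r to a full sibling = 0.5 (full sibs share both parents — two paths of length 2: r = 2·(1/2)^2 = 1/2).
Summing one r·B term per recipient: 3·0.0625·0.153 + 4·0.125·0.298 + 2·0.25·0.229 + 4·0.5·0.392 = 1.0761875.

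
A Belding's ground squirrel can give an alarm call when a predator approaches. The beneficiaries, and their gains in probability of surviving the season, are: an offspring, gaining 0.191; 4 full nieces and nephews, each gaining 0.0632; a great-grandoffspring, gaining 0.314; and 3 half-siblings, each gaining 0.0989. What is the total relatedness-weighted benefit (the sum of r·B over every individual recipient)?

0.272125

r to an offspring = 1/2 (one parent–offspring link: r = (1/2)^1 = 1/2).
r to a full niece or nephew = 1/4 (full aunt/uncle↔niece/nephew: two paths of length 3 through the shared grandparent pair: r = 2·(1/2)^3 = 1/4).
r to a great-grandoffspring = 1/8 (three parent–offspring links: r = (1/2)^3 = 1/8).
r to a half-sibling = 0.25 (half-sibs share one parent — one path of length 2: r = (1/2)^2 = 1/4).
Summing one r·B term per recipient: 1·0.5·0.191 + 4·0.25·0.0632 + 1·0.125·0.314 + 3·0.25·0.0989 = 0.272125.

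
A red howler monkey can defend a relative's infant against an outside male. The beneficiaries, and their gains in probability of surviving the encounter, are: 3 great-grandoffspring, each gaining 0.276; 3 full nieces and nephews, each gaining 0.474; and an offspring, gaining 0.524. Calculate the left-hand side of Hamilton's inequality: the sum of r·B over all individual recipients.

r to a great-grandoffspring = 1/8 (three parent–offspring links: r = (1/2)^3 = 1/8).
r to a full niece or nephew = 1/4 (full aunt/uncle↔niece/nephew: two paths of length 3 through the shared grandparent pair: r = 2·(1/2)^3 = 1/4).
r to an offspring = 0.5 (one parent–offspring link: r = (1/2)^1 = 1/2).
Summing one r·B term per recipient: 3·0.125·0.276 + 3·0.25·0.474 + 1·0.5·0.524 = 0.721.

0.721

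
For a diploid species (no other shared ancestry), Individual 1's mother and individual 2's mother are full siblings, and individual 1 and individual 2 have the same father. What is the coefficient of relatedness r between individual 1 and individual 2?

Independent pedigree routes through distinct common ancestors add.
Individual 1 and individual 2 are related in two ways: first cousins through their mothers (r = 1/8) and half-sibs through their shared father (r = 1/4).
r = 1/8 + 1/4 = 0.375.

0.375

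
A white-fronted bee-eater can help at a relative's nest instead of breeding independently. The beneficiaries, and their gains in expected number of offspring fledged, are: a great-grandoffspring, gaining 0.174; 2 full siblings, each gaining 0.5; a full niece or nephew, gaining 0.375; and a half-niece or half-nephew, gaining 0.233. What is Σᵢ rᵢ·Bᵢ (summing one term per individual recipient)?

r to a great-grandoffspring = 0.125 (three parent–offspring links: r = (1/2)^3 = 1/8).
r to a full sibling = 0.5 (full sibs share both parents — two paths of length 2: r = 2·(1/2)^2 = 1/2).
r to a full niece or nephew = 1/4 (full aunt/uncle↔niece/nephew: two paths of length 3 through the shared grandparent pair: r = 2·(1/2)^3 = 1/4).
r to a half-niece or half-nephew = 0.125 (half-aunt/uncle↔niece/nephew: one path of length 3: r = (1/2)^3 = 1/8).
Summing one r·B term per recipient: 1·0.125·0.174 + 2·0.5·0.5 + 1·0.25·0.375 + 1·0.125·0.233 = 0.644625.

0.644625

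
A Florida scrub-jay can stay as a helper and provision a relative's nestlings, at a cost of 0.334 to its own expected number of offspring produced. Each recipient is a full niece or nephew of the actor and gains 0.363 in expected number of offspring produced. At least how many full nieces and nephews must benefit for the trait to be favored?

4

r to a full niece or nephew = 1/4 (full aunt/uncle↔niece/nephew: two paths of length 3 through the shared grandparent pair: r = 2·(1/2)^3 = 1/4).
Hamilton's rule: n·r·B > C  ⇒  n > C/(r·B) = 0.334/(0.25·0.363) = 3.68.
The smallest integer exceeding 3.68 is 4.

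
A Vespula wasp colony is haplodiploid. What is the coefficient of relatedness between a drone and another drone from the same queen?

0.5

Haploid brothers each carry a random half of the queen's diploid genome, so on average they share half: r = 1/2.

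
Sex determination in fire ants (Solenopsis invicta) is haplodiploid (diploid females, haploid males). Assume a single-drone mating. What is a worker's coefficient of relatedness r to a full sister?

0.75

Haplodiploid full sisters inherit their father's entire haploid genome identically (contributing 1/2) and on average half of their mother's contribution (1/2 · 1/2 = 1/4); r = 1/2 + 1/4 = 3/4.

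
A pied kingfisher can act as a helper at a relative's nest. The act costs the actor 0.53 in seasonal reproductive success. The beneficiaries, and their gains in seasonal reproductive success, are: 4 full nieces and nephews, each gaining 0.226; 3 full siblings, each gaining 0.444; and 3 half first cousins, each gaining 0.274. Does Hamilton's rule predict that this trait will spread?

Hamilton's rule: the trait is favored when the sum of r·B over every recipient exceeds the actor's cost C.
r to a full niece or nephew = 0.25 (full aunt/uncle↔niece/nephew: two paths of length 3 through the shared grandparent pair: r = 2·(1/2)^3 = 1/4).
r to a full sibling = 1/2 (full sibs share both parents — two paths of length 2: r = 2·(1/2)^2 = 1/2).
r to a half first cousin = 0.0625 (half first cousins share one grandparent — one path of length 4: r = (1/2)^4 = 1/16).
Summing one r·B term per recipient: 4·0.25·0.226 + 3·0.5·0.444 + 3·0.0625·0.274 = 0.943375.
0.943375 > 0.53: the indirect benefit exceeds the cost.

Yes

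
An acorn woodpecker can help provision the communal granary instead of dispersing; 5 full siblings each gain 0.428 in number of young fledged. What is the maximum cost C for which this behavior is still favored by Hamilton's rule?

1.07

r to a full sibling = 1/2 (full sibs share both parents — two paths of length 2: r = 2·(1/2)^2 = 1/2).
Hamilton's rule: n·r·B > C, so the trait is favored while C < n·r·B = 5·0.5·0.428 = 1.07.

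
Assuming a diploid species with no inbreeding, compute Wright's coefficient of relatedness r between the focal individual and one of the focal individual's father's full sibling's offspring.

Each parent–offspring link contributes a factor of 1/2, and independent paths through distinct common ancestors add.
First cousins share one grandparent pair — two paths of length 4: r = 2·(1/2)^4 = 1/8.

0.125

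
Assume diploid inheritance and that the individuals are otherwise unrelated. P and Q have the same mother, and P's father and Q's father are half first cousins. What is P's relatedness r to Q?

0.265625

Relatedness sums over independent paths through distinct common ancestors.
P and Q are related in two ways: half-sibs through their shared mother (r = 1/4) and half second cousins through their fathers (r = 1/64).
r = 1/4 + 1/64 = 0.265625.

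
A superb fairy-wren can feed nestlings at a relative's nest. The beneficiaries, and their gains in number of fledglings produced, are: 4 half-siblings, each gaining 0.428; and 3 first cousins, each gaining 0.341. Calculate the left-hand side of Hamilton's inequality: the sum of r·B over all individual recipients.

r to a half-sibling = 0.25 (half-sibs share one parent — one path of length 2: r = (1/2)^2 = 1/4).
r to a first cousin = 0.125 (first cousins share one grandparent pair — two paths of length 4: r = 2·(1/2)^4 = 1/8).
Summing one r·B term per recipient: 4·0.25·0.428 + 3·0.125·0.341 = 0.555875.

0.555875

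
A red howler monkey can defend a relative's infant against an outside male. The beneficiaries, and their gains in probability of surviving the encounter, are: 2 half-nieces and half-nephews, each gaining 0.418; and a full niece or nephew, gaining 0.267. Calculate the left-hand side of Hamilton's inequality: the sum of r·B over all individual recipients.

r to a half-niece or half-nephew = 1/8 (half-aunt/uncle↔niece/nephew: one path of length 3: r = (1/2)^3 = 1/8).
r to a full niece or nephew = 1/4 (full aunt/uncle↔niece/nephew: two paths of length 3 through the shared grandparent pair: r = 2·(1/2)^3 = 1/4).
Summing one r·B term per recipient: 2·0.125·0.418 + 1·0.25·0.267 = 0.17125.

0.17125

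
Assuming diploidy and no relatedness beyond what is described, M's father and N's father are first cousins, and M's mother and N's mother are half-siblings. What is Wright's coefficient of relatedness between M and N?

Relatedness sums over independent paths through distinct common ancestors.
M and N are related in two ways: second cousins through their fathers (r = 1/32) and half first cousins through their mothers (r = 1/16).
r = 1/32 + 1/16 = 0.09375.

0.09375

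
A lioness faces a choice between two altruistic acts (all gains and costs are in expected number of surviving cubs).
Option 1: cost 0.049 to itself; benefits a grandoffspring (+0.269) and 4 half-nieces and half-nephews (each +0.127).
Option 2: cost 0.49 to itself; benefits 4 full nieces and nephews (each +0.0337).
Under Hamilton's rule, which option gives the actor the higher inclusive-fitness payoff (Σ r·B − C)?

Option 1: r to a grandoffspring = 0.25.
Option 1: r to a half-niece or half-nephew = 0.125.
Option 1: Σ r·B − C = (1·0.25·0.269 + 4·0.125·0.127) − 0.049 = 0.08175.
Option 2: r to a full niece or nephew = 0.25.
Option 2: Σ r·B − C = (4·0.25·0.0337) − 0.49 = -0.4563.
Option 1 has the higher net inclusive-fitness payoff.

Option 1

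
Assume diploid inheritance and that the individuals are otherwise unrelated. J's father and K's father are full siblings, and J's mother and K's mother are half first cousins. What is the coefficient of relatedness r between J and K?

Independent pedigree routes through distinct common ancestors add.
J and K are related in two ways: first cousins through their fathers (r = 1/8) and half second cousins through their mothers (r = 1/64).
r = 1/8 + 1/64 = 9/64 = 0.140625.

0.140625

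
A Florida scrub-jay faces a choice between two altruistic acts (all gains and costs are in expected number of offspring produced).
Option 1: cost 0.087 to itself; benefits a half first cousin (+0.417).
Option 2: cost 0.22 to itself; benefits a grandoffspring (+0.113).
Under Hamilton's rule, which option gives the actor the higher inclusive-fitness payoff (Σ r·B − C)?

Option 1: r to a half first cousin = 0.0625.
Option 1: Σ r·B − C = (1·0.0625·0.417) − 0.087 = -0.0609375.
Option 2: r to a grandoffspring = 0.25.
Option 2: Σ r·B − C = (1·0.25·0.113) − 0.22 = -0.19175.
Option 1 has the higher net inclusive-fitness payoff.

Option 1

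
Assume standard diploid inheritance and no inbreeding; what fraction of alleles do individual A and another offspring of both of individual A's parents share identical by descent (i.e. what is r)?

0.5

Each parent–offspring link contributes a factor of 1/2, and independent paths through distinct common ancestors add.
Full sibs share both parents — two paths of length 2: r = 2·(1/2)^2 = 1/2.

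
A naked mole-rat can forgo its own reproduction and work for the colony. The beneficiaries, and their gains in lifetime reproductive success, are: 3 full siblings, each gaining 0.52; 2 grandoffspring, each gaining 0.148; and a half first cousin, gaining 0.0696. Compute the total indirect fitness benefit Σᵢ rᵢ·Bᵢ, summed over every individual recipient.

0.85835

r to a full sibling = 0.5 (full sibs share both parents — two paths of length 2: r = 2·(1/2)^2 = 1/2).
r to a grandoffspring = 0.25 (two parent–offspring links: r = (1/2)^2 = 1/4).
r to a half first cousin = 0.0625 (half first cousins share one grandparent — one path of length 4: r = (1/2)^4 = 1/16).
Summing one r·B term per recipient: 3·0.5·0.52 + 2·0.25·0.148 + 1·0.0625·0.0696 = 0.85835.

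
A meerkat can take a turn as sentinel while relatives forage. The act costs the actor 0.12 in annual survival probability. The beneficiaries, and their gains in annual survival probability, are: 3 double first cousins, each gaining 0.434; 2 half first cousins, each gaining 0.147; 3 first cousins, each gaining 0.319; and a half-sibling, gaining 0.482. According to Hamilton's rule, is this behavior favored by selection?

Yes

Hamilton's rule: the trait is favored when the sum of r·B over every recipient exceeds the actor's cost C.
r to a double first cousin = 0.25 (double first cousins share both grandparent pairs — four paths of length 4: r = 4·(1/2)^4 = 1/4).
r to a half first cousin = 1/16 (half first cousins share one grandparent — one path of length 4: r = (1/2)^4 = 1/16).
r to a first cousin = 0.125 (first cousins share one grandparent pair — two paths of length 4: r = 2·(1/2)^4 = 1/8).
r to a half-sibling = 0.25 (half-sibs share one parent — one path of length 2: r = (1/2)^2 = 1/4).
Summing one r·B term per recipient: 3·0.25·0.434 + 2·0.0625·0.147 + 3·0.125·0.319 + 1·0.25·0.482 = 0.584.
0.584 > 0.12: the indirect benefit exceeds the cost.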